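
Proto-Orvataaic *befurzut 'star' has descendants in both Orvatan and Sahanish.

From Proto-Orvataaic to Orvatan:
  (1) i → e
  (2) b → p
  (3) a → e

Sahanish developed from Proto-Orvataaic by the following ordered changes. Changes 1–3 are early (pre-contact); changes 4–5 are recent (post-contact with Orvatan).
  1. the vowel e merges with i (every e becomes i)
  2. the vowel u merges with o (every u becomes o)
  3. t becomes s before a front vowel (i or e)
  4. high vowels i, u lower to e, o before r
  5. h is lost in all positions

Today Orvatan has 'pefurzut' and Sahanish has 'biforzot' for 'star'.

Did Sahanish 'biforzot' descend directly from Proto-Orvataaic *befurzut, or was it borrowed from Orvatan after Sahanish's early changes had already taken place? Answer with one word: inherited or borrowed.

inherited

If inherited, *befurzut would pass through all of Sahanish's changes:
Sahanish: *befurzut > bifurzut > biforzot  (by vowel merger, vowel merger)
If borrowed from Orvatan 'pefurzut' after the early changes, it would undergo only the recent ones:
  rule 4 (pre-rhotic lowering): pefurzut → peforzut
  rule 5 (h-loss): no change (peforzut)
  ⇒ as a loan: peforzut
Sahanish 'biforzot' matches the inherited outcome exactly, so it is an inherited cognate, not a loan.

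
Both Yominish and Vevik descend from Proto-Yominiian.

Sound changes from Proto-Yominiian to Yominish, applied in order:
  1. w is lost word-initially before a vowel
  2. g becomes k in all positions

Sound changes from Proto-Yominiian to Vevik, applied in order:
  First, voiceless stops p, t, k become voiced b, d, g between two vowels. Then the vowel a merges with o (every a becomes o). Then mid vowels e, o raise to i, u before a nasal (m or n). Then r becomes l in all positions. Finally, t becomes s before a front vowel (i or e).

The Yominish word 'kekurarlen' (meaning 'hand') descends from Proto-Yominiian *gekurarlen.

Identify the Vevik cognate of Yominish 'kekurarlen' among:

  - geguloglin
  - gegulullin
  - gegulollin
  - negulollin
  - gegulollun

gegulollin

Vevik: start from *gekurarlen.
  rule 1 (intervocalic voicing): gekurarlen → gegurarlen
  rule 2 (vowel merger): gegurarlen → gegurorlen
  rule 3 (pre-nasal raising): gegurorlen → gegurorlin
  rule 4 (unconditioned shift): gegurorlin → gegulollin
  rule 5: no change — gegulollin
  ⇒ Vevik gegulollin
The other candidates each miss or misapply at least one Vevik change.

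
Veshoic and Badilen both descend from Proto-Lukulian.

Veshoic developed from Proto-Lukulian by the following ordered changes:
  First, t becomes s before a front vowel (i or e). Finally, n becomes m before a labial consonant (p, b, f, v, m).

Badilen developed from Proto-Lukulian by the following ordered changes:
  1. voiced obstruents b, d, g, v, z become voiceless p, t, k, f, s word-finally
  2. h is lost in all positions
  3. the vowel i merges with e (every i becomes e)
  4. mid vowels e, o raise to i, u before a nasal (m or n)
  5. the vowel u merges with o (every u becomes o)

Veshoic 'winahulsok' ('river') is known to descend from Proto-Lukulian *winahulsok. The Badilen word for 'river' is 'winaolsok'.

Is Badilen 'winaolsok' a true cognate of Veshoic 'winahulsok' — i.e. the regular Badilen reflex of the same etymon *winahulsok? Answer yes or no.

yes

Derive the expected Badilen reflex of *winahulsok:
Badilen: start from *winahulsok.
  rule 1: no change — winahulsok
  rule 2 (h-loss): winahulsok → winaulsok
  rule 3 (vowel merger): winaulsok → wenaulsok
  rule 4 (pre-nasal raising): wenaulsok → winaulsok
  rule 5 (vowel merger): winaulsok → winaolsok
  ⇒ Badilen winaolsok
Badilen 'winaolsok' matches the regular reflex exactly, so the pair is cognate.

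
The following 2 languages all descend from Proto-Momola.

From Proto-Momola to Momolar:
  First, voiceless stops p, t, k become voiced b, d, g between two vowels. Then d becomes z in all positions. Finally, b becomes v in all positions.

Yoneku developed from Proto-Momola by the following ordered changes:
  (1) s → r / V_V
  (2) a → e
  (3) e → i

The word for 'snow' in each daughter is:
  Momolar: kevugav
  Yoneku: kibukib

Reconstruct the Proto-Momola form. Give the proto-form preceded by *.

*kebukab

Position 5: Momolar has g, Yoneku has k. Yoneku preserves k here (none of its changes turn any other segment into k), so the proto-segment is *k.
Position 3: Momolar has v, Yoneku has b. Yoneku preserves b here (none of its changes turn any other segment into b), so the proto-segment is *b.
This points to *kebukab. Verify forward in each daughter:
Momolar: *kebukab
  kebukab → kebugab   [intervocalic voicing]
  kebugab (rule 2 does not apply)
  kebugab → kevugav   [unconditioned shift]
  giving Momolar kevugav.
Yoneku: start from *kebukab.
  rule 1: no change — kebukab
  rule 2 (vowel merger): kebukab → kebukeb
  rule 3 (vowel merger): kebukeb → kibukib
  ⇒ Yoneku kibukib
Only *kebukab yields all of Momolar kevugav, Yoneku kibukib.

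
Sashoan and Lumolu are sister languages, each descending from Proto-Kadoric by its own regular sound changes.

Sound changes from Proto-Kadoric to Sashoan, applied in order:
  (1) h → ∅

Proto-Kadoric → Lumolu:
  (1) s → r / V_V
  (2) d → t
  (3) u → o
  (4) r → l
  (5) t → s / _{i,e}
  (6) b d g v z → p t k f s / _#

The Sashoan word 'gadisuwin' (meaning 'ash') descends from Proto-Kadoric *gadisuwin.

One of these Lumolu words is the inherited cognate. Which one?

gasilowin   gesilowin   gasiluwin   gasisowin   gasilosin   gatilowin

Lumolu: *gadisuwin > gadiruwin > gatiruwin > gatirowin > gatilowin > gasilowin  (by rhotacism, unconditioned shift, vowel merger, unconditioned shift, palatalisation)
The other candidates each miss or misapply at least one Lumolu change.

gasilowin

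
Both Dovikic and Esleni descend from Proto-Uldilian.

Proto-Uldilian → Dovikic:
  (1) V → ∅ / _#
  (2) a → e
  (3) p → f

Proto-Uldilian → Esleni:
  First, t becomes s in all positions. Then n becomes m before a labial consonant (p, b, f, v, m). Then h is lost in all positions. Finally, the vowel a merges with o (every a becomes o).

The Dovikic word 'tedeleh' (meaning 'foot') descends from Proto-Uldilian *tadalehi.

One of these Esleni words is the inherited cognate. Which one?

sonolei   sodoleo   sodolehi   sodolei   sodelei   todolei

Esleni: *tadalehi > sadalehi > sadalei > sodolei  (by unconditioned shift, h-loss, vowel merger)
Only 'sodolei' matches the regular Esleni development of *tadalehi.

sodolei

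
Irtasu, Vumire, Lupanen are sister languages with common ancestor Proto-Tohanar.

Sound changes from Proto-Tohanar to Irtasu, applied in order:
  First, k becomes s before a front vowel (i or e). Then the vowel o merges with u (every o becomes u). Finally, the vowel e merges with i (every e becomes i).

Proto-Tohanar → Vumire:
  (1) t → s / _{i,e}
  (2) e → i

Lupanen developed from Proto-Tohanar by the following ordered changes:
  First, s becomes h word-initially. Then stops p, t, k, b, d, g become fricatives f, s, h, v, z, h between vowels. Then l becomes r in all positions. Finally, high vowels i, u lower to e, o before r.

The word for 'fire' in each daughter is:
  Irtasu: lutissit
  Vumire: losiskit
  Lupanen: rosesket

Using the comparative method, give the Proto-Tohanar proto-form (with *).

Position 3: Irtasu has t, Vumire has s, Lupanen has s. Irtasu preserves t here (none of its changes turn any other segment into t), so the proto-segment is *t.
Position 1: Irtasu has l, Vumire has l, Lupanen has r. Irtasu preserves l here (none of its changes turn any other segment into l), so the proto-segment is *l.
Verify the candidate proto-form against each daughter:
Irtasu: *lotesket > lotesset > lutesset > lutissit  (by palatalisation, vowel merger, vowel merger)
Vumire: *lotesket
  lotesket → losesket   [palatalisation]
  losesket → losiskit   [vowel merger]
  giving Vumire losiskit.
Lupanen: *lotesket
  lotesket (rule 1 does not apply)
  lotesket → losesket   [intervocalic lenition]
  losesket → rosesket   [unconditioned shift]
  rosesket (rule 4 does not apply)
  giving Lupanen rosesket.
No other proto-form is consistent with every reflex, so the reconstruction is *lotesket.

*lotesket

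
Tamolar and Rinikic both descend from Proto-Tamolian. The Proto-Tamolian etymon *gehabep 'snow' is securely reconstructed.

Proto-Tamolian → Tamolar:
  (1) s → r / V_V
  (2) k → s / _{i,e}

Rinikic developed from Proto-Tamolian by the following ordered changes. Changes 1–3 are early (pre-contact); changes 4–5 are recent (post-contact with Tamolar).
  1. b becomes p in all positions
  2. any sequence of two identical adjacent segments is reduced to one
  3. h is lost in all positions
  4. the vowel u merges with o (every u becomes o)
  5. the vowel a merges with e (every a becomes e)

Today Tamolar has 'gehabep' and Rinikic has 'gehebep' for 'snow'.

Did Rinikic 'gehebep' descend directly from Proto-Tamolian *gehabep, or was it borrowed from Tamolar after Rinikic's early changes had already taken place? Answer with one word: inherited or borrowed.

borrowed

If inherited, *gehabep would pass through all of Rinikic's changes:
Rinikic: *gehabep
  gehabep → gehapep   [unconditioned shift]
  gehapep (rule 2 does not apply)
  gehapep → geapep   [h-loss]
  geapep (rule 4 does not apply)
  geapep → geepep   [vowel merger]
  giving Rinikic geepep.
If borrowed from Tamolar 'gehabep' after the early changes, it would undergo only the recent ones:
  rule 4 (vowel merger): no change (gehabep)
  rule 5 (vowel merger): gehabep → gehebep
  ⇒ as a loan: gehebep
Rinikic 'gehebep' matches the loan outcome 'gehebep', not the inherited 'geepep' — it skipped the early Rinikic changes, so it was borrowed from Tamolar.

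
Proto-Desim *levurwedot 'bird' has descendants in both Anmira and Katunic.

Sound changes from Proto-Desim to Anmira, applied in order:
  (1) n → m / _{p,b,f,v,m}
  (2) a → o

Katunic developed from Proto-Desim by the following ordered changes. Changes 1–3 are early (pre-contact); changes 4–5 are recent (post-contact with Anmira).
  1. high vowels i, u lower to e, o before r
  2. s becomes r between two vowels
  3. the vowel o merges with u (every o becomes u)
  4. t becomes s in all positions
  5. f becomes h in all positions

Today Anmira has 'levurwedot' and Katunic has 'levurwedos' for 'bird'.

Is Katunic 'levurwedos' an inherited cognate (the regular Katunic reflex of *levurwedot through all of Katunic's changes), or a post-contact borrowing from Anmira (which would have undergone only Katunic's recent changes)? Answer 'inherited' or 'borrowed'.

If inherited, *levurwedot would pass through all of Katunic's changes:
Katunic: *levurwedot
  levurwedot → levorwedot   [pre-rhotic lowering]
  levorwedot (rule 2 does not apply)
  levorwedot → levurwedut   [vowel merger]
  levurwedut → levurwedus   [unconditioned shift]
  levurwedus (rule 5 does not apply)
  giving Katunic levurwedus.
If borrowed from Anmira 'levurwedot' after the early changes, it would undergo only the recent ones:
  rule 4 (unconditioned shift): levurwedot → levurwedos
  rule 5 (unconditioned shift): no change (levurwedos)
  ⇒ as a loan: levurwedos
Katunic 'levurwedos' matches the loan outcome 'levurwedos', not the inherited 'levurwedus' — it skipped the early Katunic changes, so it was borrowed from Anmira.

borrowed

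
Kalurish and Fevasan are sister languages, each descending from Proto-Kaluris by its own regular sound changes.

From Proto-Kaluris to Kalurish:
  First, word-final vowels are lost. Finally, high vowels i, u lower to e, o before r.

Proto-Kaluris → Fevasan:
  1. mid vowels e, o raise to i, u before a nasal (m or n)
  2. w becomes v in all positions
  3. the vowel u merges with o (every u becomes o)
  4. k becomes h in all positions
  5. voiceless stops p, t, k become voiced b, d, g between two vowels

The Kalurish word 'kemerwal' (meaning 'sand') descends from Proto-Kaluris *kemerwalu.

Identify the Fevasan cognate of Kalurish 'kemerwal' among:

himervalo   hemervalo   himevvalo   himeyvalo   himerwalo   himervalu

himervalo

Fevasan: start from *kemerwalu.
  rule 1 (pre-nasal raising): kemerwalu → kimerwalu
  rule 2 (unconditioned shift): kimerwalu → kimervalu
  rule 3 (vowel merger): kimervalu → kimervalo
  rule 4 (unconditioned shift): kimervalo → himervalo
  rule 5: no change — himervalo
  ⇒ Fevasan himervalo
The other candidates each miss or misapply at least one Fevasan change.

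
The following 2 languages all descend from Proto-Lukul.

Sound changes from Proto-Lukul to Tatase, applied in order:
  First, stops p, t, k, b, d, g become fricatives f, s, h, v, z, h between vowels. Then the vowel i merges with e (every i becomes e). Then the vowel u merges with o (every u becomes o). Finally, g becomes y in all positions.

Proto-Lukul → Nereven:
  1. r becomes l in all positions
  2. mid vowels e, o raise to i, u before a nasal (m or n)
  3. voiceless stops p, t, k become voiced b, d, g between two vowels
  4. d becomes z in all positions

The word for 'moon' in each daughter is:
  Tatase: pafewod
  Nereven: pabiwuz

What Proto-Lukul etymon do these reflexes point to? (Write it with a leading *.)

*papiwud

Position 3: Tatase has f, Nereven has b. Taking the neighbouring segments as reconstructed: Tatase f could go back to *p or *f; Nereven b could go back to *p or *b — the one source consistent with every daughter is *p.
Position 7: Tatase has d, Nereven has z. Tatase preserves d here (none of its changes turn any other segment into d), so the proto-segment is *d.
Continuing position by position gives *papiwud; check it forward:
Tatase: start from *papiwud.
  rule 1 (intervocalic lenition): papiwud → pafiwud
  rule 2 (vowel merger): pafiwud → pafewud
  rule 3 (vowel merger): pafewud → pafewod
  rule 4: no change — pafewod
  ⇒ Tatase pafewod
Nereven: *papiwud > pabiwud > pabiwuz  (by intervocalic voicing, unconditioned shift)
Only *papiwud yields all of Tatase pafewod, Nereven pabiwuz.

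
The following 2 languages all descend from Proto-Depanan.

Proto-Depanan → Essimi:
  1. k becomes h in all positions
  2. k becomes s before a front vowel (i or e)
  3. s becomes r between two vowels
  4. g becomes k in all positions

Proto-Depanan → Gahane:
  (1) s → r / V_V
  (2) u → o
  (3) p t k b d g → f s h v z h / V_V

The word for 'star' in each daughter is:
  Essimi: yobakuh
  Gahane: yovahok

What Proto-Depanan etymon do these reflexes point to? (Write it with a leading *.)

*yobaguk

Position 6: Essimi has u, Gahane has o. Essimi preserves u here (none of its changes turn any other segment into u), so the proto-segment is *u.
Position 5: Essimi has k, Gahane has h. In Essimi, k can only continue *g, so the proto-segment is *g.
Continuing position by position gives *yobaguk; check it forward:
Essimi: start from *yobaguk.
  rule 1 (unconditioned shift): yobaguk → yobaguh
  rule 2: no change — yobaguh
  rule 3: no change — yobaguh
  rule 4 (unconditioned shift): yobaguh → yobakuh
  ⇒ Essimi yobakuh
Gahane: start from *yobaguk.
  rule 1: no change — yobaguk
  rule 2 (vowel merger): yobaguk → yobagok
  rule 3 (intervocalic lenition): yobagok → yovahok
  ⇒ Gahane yovahok
No other proto-form is consistent with every reflex, so the reconstruction is *yobaguk.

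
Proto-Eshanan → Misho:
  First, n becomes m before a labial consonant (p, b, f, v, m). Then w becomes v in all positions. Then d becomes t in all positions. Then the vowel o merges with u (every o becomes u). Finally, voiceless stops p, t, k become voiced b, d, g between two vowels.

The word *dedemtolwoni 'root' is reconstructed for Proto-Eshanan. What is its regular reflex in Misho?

Misho: start from *dedemtolwoni.
  rule 1: no change — dedemtolwoni
  rule 2 (unconditioned shift): dedemtolwoni → dedemtolvoni
  rule 3 (unconditioned shift): dedemtolvoni → tetemtolvoni
  rule 4 (vowel merger): tetemtolvoni → tetemtulvuni
  rule 5 (intervocalic voicing): tetemtulvuni → tedemtulvuni
  ⇒ Misho tedemtulvuni

tedemtulvuni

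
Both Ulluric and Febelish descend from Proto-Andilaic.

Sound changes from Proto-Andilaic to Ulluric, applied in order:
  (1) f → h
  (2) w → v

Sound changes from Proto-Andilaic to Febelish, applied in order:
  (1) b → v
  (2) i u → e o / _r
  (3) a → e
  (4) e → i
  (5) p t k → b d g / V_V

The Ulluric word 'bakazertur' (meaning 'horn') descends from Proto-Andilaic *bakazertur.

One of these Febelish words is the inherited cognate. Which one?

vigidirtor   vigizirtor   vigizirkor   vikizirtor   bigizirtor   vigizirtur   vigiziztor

vigizirtor

Febelish: start from *bakazertur.
  rule 1 (unconditioned shift): bakazertur → vakazertur
  rule 2 (pre-rhotic lowering): vakazertur → vakazertor
  rule 3 (vowel merger): vakazertor → vekezertor
  rule 4 (vowel merger): vekezertor → vikizirtor
  rule 5 (intervocalic voicing): vikizirtor → vigizirtor
  ⇒ Febelish vigizirtor
Among the options, 'vigizirtor' alone shows every Febelish change applied in order.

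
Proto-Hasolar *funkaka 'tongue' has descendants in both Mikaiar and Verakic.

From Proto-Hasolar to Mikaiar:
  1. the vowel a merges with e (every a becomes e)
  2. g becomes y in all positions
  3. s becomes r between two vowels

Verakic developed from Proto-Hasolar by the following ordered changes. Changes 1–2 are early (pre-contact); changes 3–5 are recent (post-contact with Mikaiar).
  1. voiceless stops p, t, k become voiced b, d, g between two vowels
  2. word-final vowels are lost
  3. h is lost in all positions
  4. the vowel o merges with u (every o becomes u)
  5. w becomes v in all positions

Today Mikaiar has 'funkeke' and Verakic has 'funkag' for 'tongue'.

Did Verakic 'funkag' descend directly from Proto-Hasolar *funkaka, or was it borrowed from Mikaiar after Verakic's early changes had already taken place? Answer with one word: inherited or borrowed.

If inherited, *funkaka would pass through all of Verakic's changes:
Verakic: *funkaka
  funkaka → funkaga   [intervocalic voicing]
  funkaga → funkag   [apocope]
  funkag (rule 3 does not apply)
  funkag (rule 4 does not apply)
  funkag (rule 5 does not apply)
  giving Verakic funkag.
If borrowed from Mikaiar 'funkeke' after the early changes, it would undergo only the recent ones:
  rule 3 (h-loss): no change (funkeke)
  rule 4 (vowel merger): no change (funkeke)
  rule 5 (unconditioned shift): no change (funkeke)
  ⇒ as a loan: funkeke
Verakic 'funkag' matches the inherited outcome exactly, so it is an inherited cognate, not a loan.

inherited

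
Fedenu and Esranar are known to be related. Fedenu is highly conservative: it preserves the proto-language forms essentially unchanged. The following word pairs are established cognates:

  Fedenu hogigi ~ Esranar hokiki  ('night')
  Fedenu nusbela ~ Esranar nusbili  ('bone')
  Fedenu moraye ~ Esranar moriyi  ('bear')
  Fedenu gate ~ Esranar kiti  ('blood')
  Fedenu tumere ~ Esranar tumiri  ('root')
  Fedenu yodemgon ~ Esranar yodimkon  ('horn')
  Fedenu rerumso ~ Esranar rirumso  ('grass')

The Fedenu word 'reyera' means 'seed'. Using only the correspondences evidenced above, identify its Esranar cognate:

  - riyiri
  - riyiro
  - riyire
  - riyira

nusbela ~ nusbili — Fedenu e corresponds to Esranar i after a consonant, before a consonant other than r, m, n, p, b, f, v.
tumere ~ tumiri, rerumso ~ rirumso — Fedenu e corresponds to Esranar i after a consonant, before r.
nusbela ~ nusbili — Fedenu a corresponds to Esranar i word-finally.
Applying these to Fedenu 'reyera':
  reyera → riyera   (e→i after a consonant, before a consonant other than r, m, n, p, b, f, v)
  riyera → riyira   (e→i after a consonant, before r)
  riyira → riyiri   (a→i word-finally)
So the Esranar cognate is 'riyiri'.

riyiri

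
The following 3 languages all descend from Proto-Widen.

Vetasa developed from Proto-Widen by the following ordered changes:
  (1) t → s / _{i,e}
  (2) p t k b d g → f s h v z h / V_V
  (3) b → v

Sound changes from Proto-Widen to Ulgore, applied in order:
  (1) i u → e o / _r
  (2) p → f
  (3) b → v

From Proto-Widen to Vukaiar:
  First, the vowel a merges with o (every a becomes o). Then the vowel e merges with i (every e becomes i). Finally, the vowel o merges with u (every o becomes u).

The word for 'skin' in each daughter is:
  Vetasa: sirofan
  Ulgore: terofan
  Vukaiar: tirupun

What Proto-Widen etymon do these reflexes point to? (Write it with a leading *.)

*tiropan

Position 2: Vetasa has i, Ulgore has e, Vukaiar has i. Vetasa preserves i here (none of its changes turn any other segment into i), so the proto-segment is *i.
Position 5: Vetasa has f, Ulgore has f, Vukaiar has p. Vukaiar preserves p here (none of its changes turn any other segment into p), so the proto-segment is *p.
Position 1: Vetasa has s, Ulgore has t, Vukaiar has t. Ulgore preserves t here (none of its changes turn any other segment into t), so the proto-segment is *t.
Verify the candidate proto-form against each daughter:
Vetasa: *tiropan
  tiropan → siropan   [palatalisation]
  siropan → sirofan   [intervocalic lenition]
  sirofan (rule 3 does not apply)
  giving Vetasa sirofan.
Ulgore: *tiropan > teropan > terofan  (by pre-rhotic lowering, unconditioned shift)
Vukaiar: start from *tiropan.
  rule 1 (vowel merger): tiropan → tiropon
  rule 2: no change — tiropon
  rule 3 (vowel merger): tiropon → tirupun
  ⇒ Vukaiar tirupun
No other proto-form is consistent with every reflex, so the reconstruction is *tiropan.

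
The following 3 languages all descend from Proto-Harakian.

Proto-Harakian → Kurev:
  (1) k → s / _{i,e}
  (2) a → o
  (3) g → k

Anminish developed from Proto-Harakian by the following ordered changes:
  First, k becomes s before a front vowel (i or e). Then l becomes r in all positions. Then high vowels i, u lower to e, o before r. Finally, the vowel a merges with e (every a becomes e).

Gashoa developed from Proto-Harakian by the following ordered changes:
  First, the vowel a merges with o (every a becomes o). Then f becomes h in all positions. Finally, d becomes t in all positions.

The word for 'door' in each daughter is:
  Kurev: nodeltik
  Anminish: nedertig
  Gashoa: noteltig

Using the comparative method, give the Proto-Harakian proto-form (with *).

Position 5: Kurev has l, Anminish has r, Gashoa has l. Kurev preserves l here (none of its changes turn any other segment into l), so the proto-segment is *l.
Position 8: Kurev has k, Anminish has g, Gashoa has g. Anminish preserves g here (none of its changes turn any other segment into g), so the proto-segment is *g.
Position 3: Kurev has d, Anminish has d, Gashoa has t. Kurev preserves d here (none of its changes turn any other segment into d), so the proto-segment is *d.
This points to *nadeltig. Verify forward in each daughter:
Kurev: *nadeltig
  nadeltig (rule 1 does not apply)
  nadeltig → nodeltig   [vowel merger]
  nodeltig → nodeltik   [unconditioned shift]
  giving Kurev nodeltik.
Anminish: *nadeltig
  nadeltig (rule 1 does not apply)
  nadeltig → nadertig   [unconditioned shift]
  nadertig (rule 3 does not apply)
  nadertig → nedertig   [vowel merger]
  giving Anminish nedertig.
Gashoa: start from *nadeltig.
  rule 1 (vowel merger): nadeltig → nodeltig
  rule 2: no change — nodeltig
  rule 3 (unconditioned shift): nodeltig → noteltig
  ⇒ Gashoa noteltig
No other proto-form is consistent with every reflex, so the reconstruction is *nadeltig.

*nadeltig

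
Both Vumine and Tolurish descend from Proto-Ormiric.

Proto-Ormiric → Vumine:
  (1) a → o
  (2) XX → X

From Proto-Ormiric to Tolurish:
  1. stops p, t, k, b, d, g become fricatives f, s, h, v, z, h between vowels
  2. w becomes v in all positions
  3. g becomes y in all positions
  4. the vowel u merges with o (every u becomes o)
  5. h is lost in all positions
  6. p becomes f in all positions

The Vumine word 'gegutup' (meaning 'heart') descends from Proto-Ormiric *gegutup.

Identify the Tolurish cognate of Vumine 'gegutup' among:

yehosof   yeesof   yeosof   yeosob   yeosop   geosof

Tolurish: *gegutup
  gegutup → gehusup   [intervocalic lenition]
  gehusup (rule 2 does not apply)
  gehusup → yehusup   [unconditioned shift]
  yehusup → yehosop   [vowel merger]
  yehosop → yeosop   [h-loss]
  yeosop → yeosof   [unconditioned shift]
  giving Tolurish yeosof.

yeosof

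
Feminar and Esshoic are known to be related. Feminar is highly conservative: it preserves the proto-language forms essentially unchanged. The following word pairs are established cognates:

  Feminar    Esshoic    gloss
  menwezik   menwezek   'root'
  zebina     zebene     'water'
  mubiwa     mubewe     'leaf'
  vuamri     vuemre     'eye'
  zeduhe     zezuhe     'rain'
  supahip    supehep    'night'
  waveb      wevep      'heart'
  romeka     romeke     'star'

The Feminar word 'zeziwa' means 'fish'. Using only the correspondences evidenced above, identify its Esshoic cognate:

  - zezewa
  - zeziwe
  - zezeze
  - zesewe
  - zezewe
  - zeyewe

zezewe

menwezik ~ menwezek, mubiwa ~ mubewe — Feminar i corresponds to Esshoic e after a consonant, before a consonant other than r, m, n, p, b, f, v.
zebina ~ zebene, mubiwa ~ mubewe — Feminar a corresponds to Esshoic e word-finally.
Applying these to Feminar 'zeziwa':
  zeziwa → zezewa   (i→e after a consonant, before a consonant other than r, m, n, p, b, f, v)
  zezewa → zezewe   (a→e word-finally)
So the Esshoic cognate is 'zezewe'.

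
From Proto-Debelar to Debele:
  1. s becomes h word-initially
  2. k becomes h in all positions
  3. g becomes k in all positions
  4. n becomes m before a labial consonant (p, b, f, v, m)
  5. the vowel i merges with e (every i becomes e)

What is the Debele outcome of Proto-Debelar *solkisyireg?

holhesyerek

Debele: start from *solkisyireg.
  rule 1 (debuccalisation): solkisyireg → holkisyireg
  rule 2 (unconditioned shift): holkisyireg → holhisyireg
  rule 3 (unconditioned shift): holhisyireg → holhisyirek
  rule 4: no change — holhisyirek
  rule 5 (vowel merger): holhisyirek → holhesyerek
  ⇒ Debele holhesyerek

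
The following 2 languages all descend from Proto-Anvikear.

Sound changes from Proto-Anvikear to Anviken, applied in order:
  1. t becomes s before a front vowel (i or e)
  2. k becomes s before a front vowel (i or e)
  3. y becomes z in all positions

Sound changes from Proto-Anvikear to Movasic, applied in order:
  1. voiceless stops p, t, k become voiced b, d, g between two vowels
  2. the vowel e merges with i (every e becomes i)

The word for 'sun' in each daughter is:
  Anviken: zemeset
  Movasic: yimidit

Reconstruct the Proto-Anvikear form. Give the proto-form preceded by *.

*yemetet

Position 5: Anviken has s, Movasic has d. Taking the neighbouring segments as reconstructed: Anviken s could go back to *t or *k or *s; Movasic d could go back to *t or *d — the one source consistent with every daughter is *t.
Position 1: Anviken has z, Movasic has y. Movasic preserves y here (none of its changes turn any other segment into y), so the proto-segment is *y.
Continuing position by position gives *yemetet; check it forward:
Anviken: *yemetet
  yemetet → yemeset   [palatalisation]
  yemeset (rule 2 does not apply)
  yemeset → zemeset   [unconditioned shift]
  giving Anviken zemeset.
Movasic: start from *yemetet.
  rule 1 (intervocalic voicing): yemetet → yemedet
  rule 2 (vowel merger): yemedet → yimidit
  ⇒ Movasic yimidit
*yemetet is the unique common source.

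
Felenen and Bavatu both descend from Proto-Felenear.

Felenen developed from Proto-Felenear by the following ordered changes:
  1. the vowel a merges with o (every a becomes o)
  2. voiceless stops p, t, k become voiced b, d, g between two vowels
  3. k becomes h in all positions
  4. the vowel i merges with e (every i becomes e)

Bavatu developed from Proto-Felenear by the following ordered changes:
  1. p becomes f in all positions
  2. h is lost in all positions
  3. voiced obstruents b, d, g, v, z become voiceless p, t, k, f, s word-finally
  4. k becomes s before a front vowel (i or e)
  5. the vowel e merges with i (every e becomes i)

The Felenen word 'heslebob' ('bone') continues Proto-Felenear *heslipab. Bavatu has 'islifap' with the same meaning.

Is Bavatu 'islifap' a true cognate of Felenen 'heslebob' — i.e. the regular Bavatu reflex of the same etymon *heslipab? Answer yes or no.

yes

Derive the expected Bavatu reflex of *heslipab:
Bavatu: *heslipab > heslifab > eslifab > eslifap > islifap  (by unconditioned shift, h-loss, final devoicing, vowel merger)
Bavatu 'islifap' matches the regular reflex exactly, so the pair is cognate.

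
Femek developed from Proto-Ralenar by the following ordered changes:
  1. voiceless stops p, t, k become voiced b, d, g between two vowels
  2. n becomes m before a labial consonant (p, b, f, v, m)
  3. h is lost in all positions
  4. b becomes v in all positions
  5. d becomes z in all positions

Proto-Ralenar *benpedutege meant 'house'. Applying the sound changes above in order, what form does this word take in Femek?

vempezuzege

Femek: start from *benpedutege.
  rule 1 (intervocalic voicing): benpedutege → benpedudege
  rule 2 (nasal place assimilation): benpedudege → bempedudege
  rule 3: no change — bempedudege
  rule 4 (unconditioned shift): bempedudege → vempedudege
  rule 5 (unconditioned shift): vempedudege → vempezuzege
  ⇒ Femek vempezuzege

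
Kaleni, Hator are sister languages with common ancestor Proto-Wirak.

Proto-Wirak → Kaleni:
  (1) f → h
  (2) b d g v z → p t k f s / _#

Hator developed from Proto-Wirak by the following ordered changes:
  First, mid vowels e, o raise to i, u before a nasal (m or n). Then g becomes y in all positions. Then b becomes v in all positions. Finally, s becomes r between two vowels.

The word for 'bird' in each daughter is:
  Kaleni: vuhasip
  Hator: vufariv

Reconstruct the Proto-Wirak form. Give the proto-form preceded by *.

Position 7: Kaleni has p, Hator has v. Taking the neighbouring segments as reconstructed: Kaleni p could go back to *p or *b; Hator v could go back to *b or *v — the one source consistent with every daughter is *b.
Position 5: Kaleni has s, Hator has r. Taking the neighbouring segments as reconstructed: Kaleni s can only go back to *s; Hator r could go back to *s or *r — the one source consistent with every daughter is *s.
Continuing position by position gives *vufasib; check it forward:
Kaleni: start from *vufasib.
  rule 1 (unconditioned shift): vufasib → vuhasib
  rule 2 (final devoicing): vuhasib → vuhasip
  ⇒ Kaleni vuhasip
Hator: *vufasib > vufasiv > vufariv  (by unconditioned shift, rhotacism)
No other proto-form is consistent with every reflex, so the reconstruction is *vufasib.

*vufasib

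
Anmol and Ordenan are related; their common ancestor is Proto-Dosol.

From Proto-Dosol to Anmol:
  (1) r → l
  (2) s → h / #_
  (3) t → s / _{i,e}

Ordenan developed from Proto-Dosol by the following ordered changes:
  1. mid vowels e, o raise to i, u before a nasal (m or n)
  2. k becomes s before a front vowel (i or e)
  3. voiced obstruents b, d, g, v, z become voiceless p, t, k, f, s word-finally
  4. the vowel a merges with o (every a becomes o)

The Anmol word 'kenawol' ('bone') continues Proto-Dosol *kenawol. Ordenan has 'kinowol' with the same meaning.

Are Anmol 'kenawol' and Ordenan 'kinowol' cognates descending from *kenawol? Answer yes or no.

no

Derive the expected Ordenan reflex of *kenawol:
Ordenan: *kenawol > kinawol > sinawol > sinowol  (by pre-nasal raising, palatalisation, vowel merger)
The regular Ordenan reflex would be 'sinowol', but the attested form is 'kinowol'. The correspondence is irregular, so they are not cognates (the Ordenan form has a different source).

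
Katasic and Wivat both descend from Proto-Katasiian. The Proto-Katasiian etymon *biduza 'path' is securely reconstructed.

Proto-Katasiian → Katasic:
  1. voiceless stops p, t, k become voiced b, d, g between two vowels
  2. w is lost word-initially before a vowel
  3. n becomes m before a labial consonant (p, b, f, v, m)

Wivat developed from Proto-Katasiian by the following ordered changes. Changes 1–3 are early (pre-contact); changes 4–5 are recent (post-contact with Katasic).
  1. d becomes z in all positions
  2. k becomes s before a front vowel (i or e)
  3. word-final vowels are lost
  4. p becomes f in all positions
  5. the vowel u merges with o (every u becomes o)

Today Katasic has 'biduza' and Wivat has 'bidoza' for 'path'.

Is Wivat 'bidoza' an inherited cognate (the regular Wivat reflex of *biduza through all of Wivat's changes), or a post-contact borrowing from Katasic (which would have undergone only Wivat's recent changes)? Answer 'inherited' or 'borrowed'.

borrowed

If inherited, *biduza would pass through all of Wivat's changes:
Wivat: *biduza > bizuza > bizuz > bizoz  (by unconditioned shift, apocope, vowel merger)
If borrowed from Katasic 'biduza' after the early changes, it would undergo only the recent ones:
  rule 4 (unconditioned shift): no change (biduza)
  rule 5 (vowel merger): biduza → bidoza
  ⇒ as a loan: bidoza
Wivat 'bidoza' matches the loan outcome 'bidoza', not the inherited 'bizoz' — it skipped the early Wivat changes, so it was borrowed from Katasic.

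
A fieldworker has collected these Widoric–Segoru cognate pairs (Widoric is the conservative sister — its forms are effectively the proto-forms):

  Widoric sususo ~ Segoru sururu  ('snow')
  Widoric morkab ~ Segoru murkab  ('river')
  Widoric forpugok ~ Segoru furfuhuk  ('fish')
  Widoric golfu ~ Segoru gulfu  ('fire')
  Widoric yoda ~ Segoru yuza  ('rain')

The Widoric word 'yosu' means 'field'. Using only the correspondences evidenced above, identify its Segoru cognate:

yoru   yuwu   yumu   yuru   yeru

yuru

forpugok ~ furfuhuk, golfu ~ gulfu — Widoric o corresponds to Segoru u after a consonant, before a consonant other than r, m, n, p, b, f, v.
sususo ~ sururu — Widoric s corresponds to Segoru r between vowels (before a back vowel).
Applying these to Widoric 'yosu':
  yosu → yusu   (o→u after a consonant, before a consonant other than r, m, n, p, b, f, v)
  yusu → yuru   (s→r between vowels (before a back vowel))
So the Segoru cognate is 'yuru'.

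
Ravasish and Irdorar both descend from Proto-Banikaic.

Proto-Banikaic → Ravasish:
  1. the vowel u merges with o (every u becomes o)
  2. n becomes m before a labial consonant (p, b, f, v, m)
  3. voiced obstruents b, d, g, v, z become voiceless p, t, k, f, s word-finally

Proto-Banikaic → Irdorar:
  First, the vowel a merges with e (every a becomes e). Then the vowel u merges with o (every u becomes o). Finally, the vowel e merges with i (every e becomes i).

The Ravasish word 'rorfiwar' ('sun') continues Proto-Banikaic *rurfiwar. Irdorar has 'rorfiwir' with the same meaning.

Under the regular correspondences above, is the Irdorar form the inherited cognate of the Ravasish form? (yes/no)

yes

Derive the expected Irdorar reflex of *rurfiwar:
Irdorar: start from *rurfiwar.
  rule 1 (vowel merger): rurfiwar → rurfiwer
  rule 2 (vowel merger): rurfiwer → rorfiwer
  rule 3 (vowel merger): rorfiwer → rorfiwir
  ⇒ Irdorar rorfiwir
Irdorar 'rorfiwir' matches the regular reflex exactly, so the pair is cognate.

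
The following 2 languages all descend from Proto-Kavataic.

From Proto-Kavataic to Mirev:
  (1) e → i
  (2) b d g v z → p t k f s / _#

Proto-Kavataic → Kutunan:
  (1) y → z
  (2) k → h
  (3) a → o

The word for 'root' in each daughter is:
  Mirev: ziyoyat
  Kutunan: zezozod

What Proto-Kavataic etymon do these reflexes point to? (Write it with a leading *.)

Position 7: Mirev has t, Kutunan has d. Kutunan preserves d here (none of its changes turn any other segment into d), so the proto-segment is *d.
Position 6: Mirev has a, Kutunan has o. Mirev preserves a here (none of its changes turn any other segment into a), so the proto-segment is *a.
This points to *zeyoyad. Verify forward in each daughter:
Mirev: start from *zeyoyad.
  rule 1 (vowel merger): zeyoyad → ziyoyad
  rule 2 (final devoicing): ziyoyad → ziyoyat
  ⇒ Mirev ziyoyat
Kutunan: *zeyoyad
  zeyoyad → zezozad   [unconditioned shift]
  zezozad (rule 2 does not apply)
  zezozad → zezozod   [vowel merger]
  giving Kutunan zezozod.
Only *zeyoyad yields all of Mirev ziyoyat, Kutunan zezozod.

*zeyoyad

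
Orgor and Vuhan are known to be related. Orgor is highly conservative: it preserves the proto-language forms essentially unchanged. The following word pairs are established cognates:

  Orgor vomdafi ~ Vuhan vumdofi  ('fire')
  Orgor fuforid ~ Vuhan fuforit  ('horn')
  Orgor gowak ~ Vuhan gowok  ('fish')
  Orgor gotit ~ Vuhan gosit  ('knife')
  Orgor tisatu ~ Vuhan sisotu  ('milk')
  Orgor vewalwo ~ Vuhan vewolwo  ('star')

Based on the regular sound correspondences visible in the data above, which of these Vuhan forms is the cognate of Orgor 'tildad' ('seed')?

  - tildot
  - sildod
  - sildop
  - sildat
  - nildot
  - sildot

sildot

tisatu ~ sisotu — Orgor t corresponds to Vuhan s word-initially before a front vowel.
gowak ~ gowok, tisatu ~ sisotu — Orgor a corresponds to Vuhan o after a consonant, before a consonant other than r, m, n, p, b, f, v.
fuforid ~ fuforit — Orgor d corresponds to Vuhan t word-finally.
Applying these to Orgor 'tildad':
  tildad → sildad   (t→s word-initially before a front vowel)
  sildad → sildod   (a→o after a consonant, before a consonant other than r, m, n, p, b, f, v)
  sildod → sildot   (d→t word-finally)
So the Vuhan cognate is 'sildot'.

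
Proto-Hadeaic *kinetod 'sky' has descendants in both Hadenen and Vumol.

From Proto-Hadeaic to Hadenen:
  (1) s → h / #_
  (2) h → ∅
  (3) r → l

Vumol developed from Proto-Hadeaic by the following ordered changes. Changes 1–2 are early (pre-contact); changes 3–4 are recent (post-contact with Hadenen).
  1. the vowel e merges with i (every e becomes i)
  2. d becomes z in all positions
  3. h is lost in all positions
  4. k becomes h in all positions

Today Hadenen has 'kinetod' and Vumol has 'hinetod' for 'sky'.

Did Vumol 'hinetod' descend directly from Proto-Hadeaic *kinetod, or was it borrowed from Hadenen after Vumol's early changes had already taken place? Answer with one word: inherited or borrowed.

borrowed

If inherited, *kinetod would pass through all of Vumol's changes:
Vumol: *kinetod > kinitod > kinitoz > hinitoz  (by vowel merger, unconditioned shift, unconditioned shift)
If borrowed from Hadenen 'kinetod' after the early changes, it would undergo only the recent ones:
  rule 3 (h-loss): no change (kinetod)
  rule 4 (unconditioned shift): kinetod → hinetod
  ⇒ as a loan: hinetod
Vumol 'hinetod' matches the loan outcome 'hinetod', not the inherited 'hinitoz' — it skipped the early Vumol changes, so it was borrowed from Hadenen.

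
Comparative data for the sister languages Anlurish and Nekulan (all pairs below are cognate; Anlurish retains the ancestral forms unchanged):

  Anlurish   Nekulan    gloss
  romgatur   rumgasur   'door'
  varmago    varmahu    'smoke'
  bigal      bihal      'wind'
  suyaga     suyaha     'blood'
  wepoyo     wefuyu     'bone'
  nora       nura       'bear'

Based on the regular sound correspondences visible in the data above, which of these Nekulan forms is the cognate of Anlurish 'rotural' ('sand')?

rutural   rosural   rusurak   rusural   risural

rusural

wepoyo ~ wefuyu — Anlurish o corresponds to Nekulan u after a consonant, before a consonant other than r, m, n, p, b, f, v.
romgatur ~ rumgasur — Anlurish t corresponds to Nekulan s between vowels (before a back vowel).
Applying these to Anlurish 'rotural':
  rotural → rutural   (o→u after a consonant, before a consonant other than r, m, n, p, b, f, v)
  rutural → rusural   (t→s between vowels (before a back vowel))
So the Nekulan cognate is 'rusural'.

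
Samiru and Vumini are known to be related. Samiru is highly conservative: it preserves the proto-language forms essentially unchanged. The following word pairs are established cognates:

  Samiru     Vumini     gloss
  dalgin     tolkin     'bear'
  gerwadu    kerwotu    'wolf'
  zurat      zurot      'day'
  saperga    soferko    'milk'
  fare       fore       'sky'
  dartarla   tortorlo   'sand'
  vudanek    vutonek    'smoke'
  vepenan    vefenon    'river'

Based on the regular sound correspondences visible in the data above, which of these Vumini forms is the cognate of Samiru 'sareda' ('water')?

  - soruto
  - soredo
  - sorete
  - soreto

fare ~ fore, dartarla ~ tortorlo — Samiru a corresponds to Vumini o after a consonant, before r.
vudanek ~ vutonek — Samiru d corresponds to Vumini t between vowels (before a back vowel).
saperga ~ soferko, dartarla ~ tortorlo — Samiru a corresponds to Vumini o word-finally.
Applying these to Samiru 'sareda':
  sareda → soreda   (a→o after a consonant, before r)
  soreda → soreta   (d→t between vowels (before a back vowel))
  soreta → soreto   (a→o word-finally)
So the Vumini cognate is 'soreto'.

soreto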